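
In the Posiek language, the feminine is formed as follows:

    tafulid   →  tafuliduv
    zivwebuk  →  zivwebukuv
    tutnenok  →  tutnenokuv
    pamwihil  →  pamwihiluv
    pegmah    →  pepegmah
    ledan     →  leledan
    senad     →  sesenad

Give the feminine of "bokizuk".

tafulid and senad both end in -d yet inflect differently (tafuliduv, sesenad), so the final letter is not what conditions the rule; the number of vowels is.
"bokizuk" has 3 vowels. The stems with 3 vowels (tafulid → tafuliduv, zivwebuk → zivwebukuv, tutnenok → tutnenokuv) add -uv.
So bokizuk → bokizukuv.

bokizukuv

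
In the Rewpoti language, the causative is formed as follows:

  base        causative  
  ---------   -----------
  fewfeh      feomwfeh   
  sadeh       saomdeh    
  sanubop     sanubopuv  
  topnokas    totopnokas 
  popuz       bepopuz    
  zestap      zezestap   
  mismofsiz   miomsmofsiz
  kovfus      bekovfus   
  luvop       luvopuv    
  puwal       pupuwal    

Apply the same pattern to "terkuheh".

luvop and zestap both end in -p yet inflect differently (luvopuv, zezestap), so the final letter is not what conditions the rule; the last vowel is.
"terkuheh" has last vowel 'e'. The stems whose last vowel is 'e' (sadeh → saomdeh, fewfeh → feomwfeh) insert -om- after the first vowel.
The other patterns: stems whose last vowel is 'o' add -uv; stems whose last vowel is 'a' repeat the first consonant+vowel as a prefix; stems whose last vowel is 'u' add the prefix be-.
So terkuheh → teomrkuheh.

teomrkuheh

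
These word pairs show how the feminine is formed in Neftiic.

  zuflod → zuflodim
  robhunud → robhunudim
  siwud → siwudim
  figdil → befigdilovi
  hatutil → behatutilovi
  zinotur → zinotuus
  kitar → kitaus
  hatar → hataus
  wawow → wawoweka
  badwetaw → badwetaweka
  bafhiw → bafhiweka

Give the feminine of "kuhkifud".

kuhkifudim

"kuhkifud" ends in -d. The stems ending in -d (zuflod → zuflodim, robhunud → robhunudim, siwud → siwudim) add -im.
So kuhkifud → kuhkifudim.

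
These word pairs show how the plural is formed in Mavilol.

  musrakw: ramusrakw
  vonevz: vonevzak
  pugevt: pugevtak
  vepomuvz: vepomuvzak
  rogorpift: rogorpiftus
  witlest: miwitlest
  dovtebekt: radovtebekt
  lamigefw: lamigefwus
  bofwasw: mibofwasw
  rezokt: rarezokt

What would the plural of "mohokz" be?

"mohokz" has second-to-last letter 'k'. The stems whose second-to-last letter is 'k' (rezokt → rarezokt, dovtebekt → radovtebekt, musrakw → ramusrakw) add the prefix ra-.
So mohokz → ramohokz.

ramohokz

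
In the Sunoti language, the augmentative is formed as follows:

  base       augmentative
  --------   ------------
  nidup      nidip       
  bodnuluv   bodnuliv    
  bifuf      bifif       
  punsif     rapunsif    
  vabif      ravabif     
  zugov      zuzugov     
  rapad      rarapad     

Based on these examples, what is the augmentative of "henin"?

bifuf and punsif both end in -f yet inflect differently (bifif, rapunsif), so the final letter is not what conditions the rule; the last vowel is.
"henin" has last vowel 'i'. The stems whose last vowel is 'i' (punsif → rapunsif, vabif → ravabif) add the prefix ra-.
The other patterns: stems whose last vowel is 'u' change the last vowel to 'i'; stems whose last vowel is 'a' or 'o' repeat the first consonant+vowel as a prefix.
So henin → rahenin.

rahenin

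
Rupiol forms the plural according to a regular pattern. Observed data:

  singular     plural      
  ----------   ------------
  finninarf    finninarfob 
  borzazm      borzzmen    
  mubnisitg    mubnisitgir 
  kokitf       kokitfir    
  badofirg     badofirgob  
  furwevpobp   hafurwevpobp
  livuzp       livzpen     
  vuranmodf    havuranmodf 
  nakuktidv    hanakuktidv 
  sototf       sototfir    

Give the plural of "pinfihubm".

kokitf and finninarf both end in -f yet inflect differently (kokitfir, finninarfob), so the final letter is not what conditions the rule; the second-to-last letter is.
"pinfihubm" has second-to-last letter 'b'. The one such stem in the data (furwevpobp → hafurwevpobp) adds the prefix ha-, so the same rule applies.
So pinfihubm → hapinfihubm.

hapinfihubm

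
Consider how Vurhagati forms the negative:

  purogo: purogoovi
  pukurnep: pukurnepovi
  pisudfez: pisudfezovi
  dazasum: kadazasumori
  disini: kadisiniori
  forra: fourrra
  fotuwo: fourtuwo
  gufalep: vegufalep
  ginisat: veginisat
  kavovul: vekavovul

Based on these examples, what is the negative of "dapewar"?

"dapewar" begins with d-. The stems beginning with d- (dazasum → kadazasumori, disini → kadisiniori) add ka- … -ori around the stem.
The other patterns: stems beginning with p- add -ovi; stems beginning with f- insert -ur- after the first vowel; stems beginning with g- or k- add the prefix ve-.
So dapewar → kadapewarori.

kadapewarori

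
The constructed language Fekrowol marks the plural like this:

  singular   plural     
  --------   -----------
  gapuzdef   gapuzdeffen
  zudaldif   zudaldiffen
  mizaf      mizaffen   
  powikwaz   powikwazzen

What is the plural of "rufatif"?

Every pair shown (gapuzdef → gapuzdeffen, zudaldif → zudaldiffen, mizaf → mizaffen, …) follows the same rule: double the final consonant and add -en.
So rufatif → rufatiffen.

rufatiffen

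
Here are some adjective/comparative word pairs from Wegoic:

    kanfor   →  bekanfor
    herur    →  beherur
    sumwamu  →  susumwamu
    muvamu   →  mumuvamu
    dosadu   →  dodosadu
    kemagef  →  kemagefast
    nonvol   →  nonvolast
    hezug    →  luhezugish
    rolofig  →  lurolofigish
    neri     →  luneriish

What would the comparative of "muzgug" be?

lumuzgugish

"muzgug" ends in -g. The stems ending in -g (hezug → luhezugish, rolofig → lurolofigish) add lu- … -ish around the stem.
So muzgug → lumuzgugish.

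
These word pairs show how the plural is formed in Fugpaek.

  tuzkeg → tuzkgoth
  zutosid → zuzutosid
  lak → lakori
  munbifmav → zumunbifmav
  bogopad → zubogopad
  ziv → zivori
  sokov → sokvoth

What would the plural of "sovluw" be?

sovlwoth

ziv and sokov both end in -v yet inflect differently (zivori, sokvoth), so the final letter is not what conditions the rule; the number of vowels is.
"sovluw" has 2 vowels. The stems with 2 vowels (tuzkeg → tuzkgoth, sokov → sokvoth) delete the last vowel and add -oth.
The other patterns: stems with 1 vowel add -ori; stems with 3 vowels add the prefix zu-.
So sovluw → sovlwoth.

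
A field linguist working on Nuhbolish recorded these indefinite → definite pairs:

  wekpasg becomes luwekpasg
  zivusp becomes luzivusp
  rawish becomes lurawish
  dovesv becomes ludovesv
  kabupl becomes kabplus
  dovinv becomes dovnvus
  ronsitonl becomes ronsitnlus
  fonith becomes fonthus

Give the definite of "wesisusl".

luwesisusl

dovesv and dovinv both end in -v yet inflect differently (ludovesv, dovnvus), so the final letter is not what conditions the rule; the second-to-last letter is.
"wesisusl" has second-to-last letter 's'. The stems whose second-to-last letter is 's' (wekpasg → luwekpasg, zivusp → luzivusp, rawish → lurawish) add the prefix lu-.
So wesisusl → luwesisusl.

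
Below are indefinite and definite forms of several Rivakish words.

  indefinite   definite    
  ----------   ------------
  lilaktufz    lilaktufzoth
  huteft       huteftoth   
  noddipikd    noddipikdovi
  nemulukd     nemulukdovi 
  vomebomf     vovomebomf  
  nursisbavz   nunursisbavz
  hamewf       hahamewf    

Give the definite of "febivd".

fefebivd

"febivd" has second-to-last letter 'v'. The one such stem in the data (nursisbavz → nunursisbavz) repeats the first consonant+vowel as a prefix (as do vomebomf, hamewf), so the same rule applies.
The other patterns: stems whose second-to-last letter is 'f' add -oth; stems whose second-to-last letter is 'k' add -ovi.
So febivd → fefebivd.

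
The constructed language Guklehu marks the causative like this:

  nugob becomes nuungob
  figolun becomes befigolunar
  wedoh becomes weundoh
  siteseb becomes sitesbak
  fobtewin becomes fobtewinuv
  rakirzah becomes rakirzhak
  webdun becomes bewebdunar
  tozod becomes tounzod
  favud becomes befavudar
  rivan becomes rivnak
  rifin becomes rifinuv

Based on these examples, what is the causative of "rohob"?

rounhob

rifin and rivan both end in -n yet inflect differently (rifinuv, rivnak), so the final letter is not what conditions the rule; the last vowel is.
"rohob" has last vowel 'o'. The stems whose last vowel is 'o' (wedoh → weundoh, tozod → tounzod, nugob → nuungob) insert -un- after the first vowel.
So rohob → rounhob.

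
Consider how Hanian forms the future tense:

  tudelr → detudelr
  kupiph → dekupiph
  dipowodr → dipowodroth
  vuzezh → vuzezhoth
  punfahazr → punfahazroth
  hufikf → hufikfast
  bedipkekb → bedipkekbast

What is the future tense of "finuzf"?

finuzfoth

"finuzf" has second-to-last letter 'z'. The stems whose second-to-last letter is 'z' (punfahazr → punfahazroth, vuzezh → vuzezhoth) add -oth.
The other patterns: stems whose second-to-last letter is 'k' add -ast; stems whose second-to-last letter is 'l' or 'p' add the prefix de-.
So finuzf → finuzfoth.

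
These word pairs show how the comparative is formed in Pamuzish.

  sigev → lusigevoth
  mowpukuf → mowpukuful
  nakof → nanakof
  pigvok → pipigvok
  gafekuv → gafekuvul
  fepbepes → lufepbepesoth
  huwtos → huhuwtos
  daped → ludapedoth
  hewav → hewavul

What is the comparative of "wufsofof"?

wuwufsofof

"wufsofof" has last vowel 'o'. The stems whose last vowel is 'o' (huwtos → huhuwtos, pigvok → pipigvok, nakof → nanakof) repeat the first consonant+vowel as a prefix.
The other patterns: stems whose last vowel is 'e' add lu- … -oth around the stem; stems whose last vowel is 'a' or 'u' add -ul.
So wufsofof → wuwufsofof.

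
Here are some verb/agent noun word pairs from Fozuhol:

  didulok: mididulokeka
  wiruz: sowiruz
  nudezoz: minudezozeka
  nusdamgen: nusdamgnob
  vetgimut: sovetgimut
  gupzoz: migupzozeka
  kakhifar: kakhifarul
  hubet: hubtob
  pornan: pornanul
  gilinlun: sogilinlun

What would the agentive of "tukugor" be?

nusdamgen and pornan both end in -n yet inflect differently (nusdamgnob, pornanul), so the final letter is not what conditions the rule; the last vowel is.
"tukugor" has last vowel 'o'. The stems whose last vowel is 'o' (nudezoz → minudezozeka, didulok → mididulokeka, gupzoz → migupzozeka) add mi- … -eka around the stem.
The other patterns: stems whose last vowel is 'e' delete the last vowel and add -ob; stems whose last vowel is 'a' add -ul; stems whose last vowel is 'u' add the prefix so-.
So tukugor → mitukugoreka.

mitukugoreka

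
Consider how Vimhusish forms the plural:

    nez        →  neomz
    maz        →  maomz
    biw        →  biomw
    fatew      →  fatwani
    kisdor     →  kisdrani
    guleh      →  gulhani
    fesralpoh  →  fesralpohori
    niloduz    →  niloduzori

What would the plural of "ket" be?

keomt

"ket" has 1 vowel. The stems with 1 vowel (nez → neomz, maz → maomz, biw → biomw) insert -om- after the first vowel.
So ket → keomt.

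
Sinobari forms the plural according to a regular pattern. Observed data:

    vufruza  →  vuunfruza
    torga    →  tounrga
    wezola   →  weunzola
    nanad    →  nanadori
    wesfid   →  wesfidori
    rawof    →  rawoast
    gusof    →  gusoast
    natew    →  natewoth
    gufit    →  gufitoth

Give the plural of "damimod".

damimodori

vufruza and nanad both have last vowel 'a' yet inflect differently (vuunfruza, nanadori), so the last vowel is not what conditions the rule; the final letter is.
"damimod" ends in -d. The stems ending in -d (nanad → nanadori, wesfid → wesfidori) add -ori.
So damimod → damimodori.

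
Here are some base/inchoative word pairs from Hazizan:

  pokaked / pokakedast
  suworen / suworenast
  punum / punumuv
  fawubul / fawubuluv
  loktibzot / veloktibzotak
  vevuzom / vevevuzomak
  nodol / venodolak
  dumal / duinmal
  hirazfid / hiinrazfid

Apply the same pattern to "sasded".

punum and vevuzom both end in -m yet inflect differently (punumuv, vevevuzomak), so the final letter is not what conditions the rule; the last vowel is.
"sasded" has last vowel 'e'. The stems whose last vowel is 'e' (pokaked → pokakedast, suworen → suworenast) add -ast.
So sasded → sasdedast.

sasdedast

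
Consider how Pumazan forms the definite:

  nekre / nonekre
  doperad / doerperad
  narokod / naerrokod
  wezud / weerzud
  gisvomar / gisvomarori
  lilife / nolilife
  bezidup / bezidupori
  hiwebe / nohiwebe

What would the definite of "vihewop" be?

vihewopori

wezud and bezidup both have last vowel 'u' yet inflect differently (weerzud, bezidupori), so the last vowel is not what conditions the rule; the final letter is.
"vihewop" ends in -p. The one such stem in the data (bezidup → bezidupori) adds -ori, so the same rule applies.
The other patterns: stems ending in -d insert -er- after the first vowel; stems ending in -e add the prefix no-.
So vihewop → vihewopori.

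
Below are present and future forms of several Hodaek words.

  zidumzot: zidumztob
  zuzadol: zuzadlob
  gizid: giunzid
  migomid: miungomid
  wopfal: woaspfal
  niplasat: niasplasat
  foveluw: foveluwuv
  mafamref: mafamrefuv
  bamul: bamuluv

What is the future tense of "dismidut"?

dismidutuv

zuzadol and wopfal both end in -l yet inflect differently (zuzadlob, woaspfal), so the final letter is not what conditions the rule; the last vowel is.
"dismidut" has last vowel 'u'. The stems whose last vowel is 'u' (foveluw → foveluwuv, bamul → bamuluv) add -uv.
So dismidut → dismidutuv.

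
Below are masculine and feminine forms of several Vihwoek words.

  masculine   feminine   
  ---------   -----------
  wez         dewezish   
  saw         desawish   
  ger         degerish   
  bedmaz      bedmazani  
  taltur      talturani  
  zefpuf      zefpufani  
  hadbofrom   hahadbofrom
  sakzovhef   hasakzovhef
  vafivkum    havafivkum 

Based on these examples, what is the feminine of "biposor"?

wez and bedmaz both end in -z yet inflect differently (dewezish, bedmazani), so the final letter is not what conditions the rule; the number of vowels is.
"biposor" has 3 vowels. The stems with 3 vowels (hadbofrom → hahadbofrom, sakzovhef → hasakzovhef, vafivkum → havafivkum) add the prefix ha-.
The other patterns: stems with 1 vowel add de- … -ish around the stem; stems with 2 vowels add -ani.
So biposor → habiposor.

habiposor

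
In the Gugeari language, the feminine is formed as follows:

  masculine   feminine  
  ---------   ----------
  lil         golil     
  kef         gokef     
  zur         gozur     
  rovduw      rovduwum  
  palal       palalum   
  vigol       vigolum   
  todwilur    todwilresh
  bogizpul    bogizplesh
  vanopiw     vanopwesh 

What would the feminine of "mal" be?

gomal

"mal" has 1 vowel. The stems with 1 vowel (lil → golil, kef → gokef, zur → gozur) add the prefix go-.
So mal → gomal.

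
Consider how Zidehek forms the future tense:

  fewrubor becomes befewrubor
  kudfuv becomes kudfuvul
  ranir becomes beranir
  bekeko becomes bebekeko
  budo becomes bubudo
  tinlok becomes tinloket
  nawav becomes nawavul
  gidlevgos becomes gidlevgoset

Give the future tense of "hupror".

budo and fewrubor both have last vowel 'o' yet inflect differently (bubudo, befewrubor), so the last vowel is not what conditions the rule; the final letter is.
"hupror" ends in -r. The stems ending in -r (fewrubor → befewrubor, ranir → beranir) add the prefix be-.
So hupror → behupror.

behupror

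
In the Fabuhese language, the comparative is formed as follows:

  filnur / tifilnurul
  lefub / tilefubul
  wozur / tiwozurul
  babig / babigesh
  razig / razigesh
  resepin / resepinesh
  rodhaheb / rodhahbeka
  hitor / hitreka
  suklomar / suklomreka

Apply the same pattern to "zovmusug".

lefub and rodhaheb both end in -b yet inflect differently (tilefubul, rodhahbeka), so the final letter is not what conditions the rule; the last vowel is.
"zovmusug" has last vowel 'u'. The stems whose last vowel is 'u' (filnur → tifilnurul, lefub → tilefubul, wozur → tiwozurul) add ti- … -ul around the stem.
So zovmusug → tizovmusugul.

tizovmusugul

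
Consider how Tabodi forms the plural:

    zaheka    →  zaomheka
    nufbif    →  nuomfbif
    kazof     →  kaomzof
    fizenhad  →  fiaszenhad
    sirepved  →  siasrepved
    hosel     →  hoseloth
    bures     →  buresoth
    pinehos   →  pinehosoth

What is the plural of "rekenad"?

reaskenad

zaheka and fizenhad both have last vowel 'a' yet inflect differently (zaomheka, fiaszenhad), so the last vowel is not what conditions the rule; the final letter is.
"rekenad" ends in -d. The stems ending in -d (fizenhad → fiaszenhad, sirepved → siasrepved) insert -as- after the first vowel.
So rekenad → reaskenad.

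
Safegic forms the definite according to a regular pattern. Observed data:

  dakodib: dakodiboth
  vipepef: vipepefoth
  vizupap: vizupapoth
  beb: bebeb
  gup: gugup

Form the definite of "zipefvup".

"zipefvup" has 3 vowels. The stems with 3 vowels (dakodib → dakodiboth, vipepef → vipepefoth, vizupap → vizupapoth) add -oth.
So zipefvup → zipefvupoth.

zipefvupoth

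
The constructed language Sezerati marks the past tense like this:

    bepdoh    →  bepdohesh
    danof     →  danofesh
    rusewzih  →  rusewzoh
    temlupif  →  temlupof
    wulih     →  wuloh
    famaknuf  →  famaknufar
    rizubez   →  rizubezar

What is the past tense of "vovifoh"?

bepdoh and rusewzih both end in -h yet inflect differently (bepdohesh, rusewzoh), so the final letter is not what conditions the rule; the last vowel is.
"vovifoh" has last vowel 'o'. The stems whose last vowel is 'o' (bepdoh → bepdohesh, danof → danofesh) add -esh.
The other patterns: stems whose last vowel is 'i' change the last vowel to 'o'; stems whose last vowel is 'e' or 'u' add -ar.
So vovifoh → vovifohesh.

vovifohesh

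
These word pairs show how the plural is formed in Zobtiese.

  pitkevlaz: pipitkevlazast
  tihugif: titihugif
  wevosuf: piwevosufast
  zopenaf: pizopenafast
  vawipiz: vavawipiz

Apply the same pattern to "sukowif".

susukowif

tihugif and zopenaf both end in -f yet inflect differently (titihugif, pizopenafast), so the final letter is not what conditions the rule; the last vowel is.
"sukowif" has last vowel 'i'. The stems whose last vowel is 'i' (vawipiz → vavawipiz, tihugif → titihugif) repeat the first consonant+vowel as a prefix.
The other pattern: stems whose last vowel is 'a' or 'u' add pi- … -ast around the stem.
So sukowif → susukowif.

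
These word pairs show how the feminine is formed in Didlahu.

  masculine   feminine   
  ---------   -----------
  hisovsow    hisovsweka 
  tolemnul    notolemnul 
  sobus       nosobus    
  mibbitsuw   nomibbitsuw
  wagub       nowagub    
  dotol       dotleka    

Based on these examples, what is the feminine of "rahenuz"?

tolemnul and dotol both end in -l yet inflect differently (notolemnul, dotleka), so the final letter is not what conditions the rule; the last vowel is.
"rahenuz" has last vowel 'u'. The stems whose last vowel is 'u' (wagub → nowagub, tolemnul → notolemnul, sobus → nosobus) add the prefix no-.
The other pattern: stems whose last vowel is 'o' delete the last vowel and add -eka.
So rahenuz → norahenuz.

norahenuz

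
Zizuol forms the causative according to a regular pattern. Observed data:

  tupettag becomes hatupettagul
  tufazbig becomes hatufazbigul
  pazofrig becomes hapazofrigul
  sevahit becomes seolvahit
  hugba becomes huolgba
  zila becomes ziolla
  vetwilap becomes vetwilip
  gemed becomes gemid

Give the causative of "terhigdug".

tufazbig and sevahit both have last vowel 'i' yet inflect differently (hatufazbigul, seolvahit), so the last vowel is not what conditions the rule; the final letter is.
"terhigdug" ends in -g. The stems ending in -g (tupettag → hatupettagul, tufazbig → hatufazbigul, pazofrig → hapazofrigul) add ha- … -ul around the stem.
The other patterns: stems ending in -a or -t insert -ol- after the first vowel; stems ending in -d or -p change the last vowel to 'i'.
So terhigdug → haterhigdugul.

haterhigdugul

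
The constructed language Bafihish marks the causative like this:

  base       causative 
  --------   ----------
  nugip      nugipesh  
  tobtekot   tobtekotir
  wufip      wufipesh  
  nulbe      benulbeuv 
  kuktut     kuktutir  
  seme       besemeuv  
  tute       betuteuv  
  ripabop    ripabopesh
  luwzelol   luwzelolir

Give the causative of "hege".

ripabop and tobtekot both have last vowel 'o' yet inflect differently (ripabopesh, tobtekotir), so the last vowel is not what conditions the rule; the final letter is.
"hege" ends in -e. The stems ending in -e (seme → besemeuv, nulbe → benulbeuv, tute → betuteuv) add be- … -uv around the stem.
So hege → behegeuv.

behegeuv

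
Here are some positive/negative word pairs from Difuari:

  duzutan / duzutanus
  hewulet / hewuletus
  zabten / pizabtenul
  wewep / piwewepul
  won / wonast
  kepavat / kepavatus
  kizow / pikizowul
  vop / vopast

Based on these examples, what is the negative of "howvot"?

pihowvotul

"howvot" has 2 vowels. The stems with 2 vowels (wewep → piwewepul, kizow → pikizowul, zabten → pizabtenul) add pi- … -ul around the stem.
The other patterns: stems with 1 vowel add -ast; stems with 3 vowels add -us.
So howvot → pihowvotul.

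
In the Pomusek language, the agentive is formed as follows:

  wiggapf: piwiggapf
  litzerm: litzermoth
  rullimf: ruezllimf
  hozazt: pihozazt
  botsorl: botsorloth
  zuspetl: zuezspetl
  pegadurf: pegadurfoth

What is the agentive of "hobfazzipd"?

botsorl and zuspetl both end in -l yet inflect differently (botsorloth, zuezspetl), so the final letter is not what conditions the rule; the second-to-last letter is.
"hobfazzipd" has second-to-last letter 'p'. The one such stem in the data (wiggapf → piwiggapf) adds the prefix pi-, so the same rule applies.
The other patterns: stems whose second-to-last letter is 'r' add -oth; stems whose second-to-last letter is 'm' or 't' insert -ez- after the first vowel.
So hobfazzipd → pihobfazzipd.

pihobfazzipd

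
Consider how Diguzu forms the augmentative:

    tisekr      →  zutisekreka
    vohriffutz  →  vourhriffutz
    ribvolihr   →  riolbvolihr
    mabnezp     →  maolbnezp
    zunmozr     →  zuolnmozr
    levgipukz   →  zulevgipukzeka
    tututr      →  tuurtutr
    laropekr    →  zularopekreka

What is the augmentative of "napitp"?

naurpitp

tututr and laropekr both end in -r yet inflect differently (tuurtutr, zularopekreka), so the final letter is not what conditions the rule; the second-to-last letter is.
"napitp" has second-to-last letter 't'. The stems whose second-to-last letter is 't' (tututr → tuurtutr, vohriffutz → vourhriffutz) insert -ur- after the first vowel.
So napitp → naurpitp.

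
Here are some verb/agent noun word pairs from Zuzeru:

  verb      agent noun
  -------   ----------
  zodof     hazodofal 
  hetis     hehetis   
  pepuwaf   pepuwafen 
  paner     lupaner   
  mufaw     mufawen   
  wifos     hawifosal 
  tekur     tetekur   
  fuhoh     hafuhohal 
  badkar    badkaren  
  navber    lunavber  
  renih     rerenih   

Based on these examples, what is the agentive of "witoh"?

hawitohal

pepuwaf and zodof both end in -f yet inflect differently (pepuwafen, hazodofal), so the final letter is not what conditions the rule; the last vowel is.
"witoh" has last vowel 'o'. The stems whose last vowel is 'o' (fuhoh → hafuhohal, zodof → hazodofal, wifos → hawifosal) add ha- … -al around the stem.
The other patterns: stems whose last vowel is 'a' add -en; stems whose last vowel is 'e' add the prefix lu-; stems whose last vowel is 'i' or 'u' repeat the first consonant+vowel as a prefix.
So witoh → hawitohal.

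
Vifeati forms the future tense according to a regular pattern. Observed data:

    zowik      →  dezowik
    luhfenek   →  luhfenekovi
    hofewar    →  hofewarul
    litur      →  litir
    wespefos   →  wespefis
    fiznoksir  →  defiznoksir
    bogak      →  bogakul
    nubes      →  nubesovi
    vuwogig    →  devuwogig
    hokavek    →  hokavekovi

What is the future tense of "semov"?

"semov" has last vowel 'o'. The one such stem in the data (wespefos → wespefis) changes the last vowel to 'i' (as does litur), so the same rule applies.
So semov → semiv.

semiv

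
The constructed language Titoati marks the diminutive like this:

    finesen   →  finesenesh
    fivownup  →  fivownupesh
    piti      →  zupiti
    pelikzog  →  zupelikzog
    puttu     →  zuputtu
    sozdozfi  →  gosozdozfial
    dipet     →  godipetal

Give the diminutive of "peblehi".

"peblehi" begins with p-. The stems beginning with p- (piti → zupiti, pelikzog → zupelikzog, puttu → zuputtu) add the prefix zu-.
So peblehi → zupeblehi.

zupeblehi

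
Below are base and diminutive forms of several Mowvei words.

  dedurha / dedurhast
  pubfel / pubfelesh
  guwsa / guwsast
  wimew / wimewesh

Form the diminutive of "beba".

bebast

"beba" ends in -a. The stems ending in -a (guwsa → guwsast, dedurha → dedurhast) drop the final letter and add -ast.
So beba → bebast.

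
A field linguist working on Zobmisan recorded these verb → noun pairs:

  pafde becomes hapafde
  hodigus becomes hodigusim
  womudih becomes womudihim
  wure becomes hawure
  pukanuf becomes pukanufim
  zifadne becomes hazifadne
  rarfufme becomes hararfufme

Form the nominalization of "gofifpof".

"gofifpof" ends in -f. The one such stem in the data (pukanuf → pukanufim) adds -im, so the same rule applies.
So gofifpof → gofifpofim.

gofifpofim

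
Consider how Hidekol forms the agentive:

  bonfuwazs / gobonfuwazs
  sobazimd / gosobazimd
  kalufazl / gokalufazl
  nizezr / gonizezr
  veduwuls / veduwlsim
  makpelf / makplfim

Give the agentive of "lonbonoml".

bonfuwazs and veduwuls both end in -s yet inflect differently (gobonfuwazs, veduwlsim), so the final letter is not what conditions the rule; the second-to-last letter is.
"lonbonoml" has second-to-last letter 'm'. The one such stem in the data (sobazimd → gosobazimd) adds the prefix go-, so the same rule applies.
So lonbonoml → golonbonoml.

golonbonoml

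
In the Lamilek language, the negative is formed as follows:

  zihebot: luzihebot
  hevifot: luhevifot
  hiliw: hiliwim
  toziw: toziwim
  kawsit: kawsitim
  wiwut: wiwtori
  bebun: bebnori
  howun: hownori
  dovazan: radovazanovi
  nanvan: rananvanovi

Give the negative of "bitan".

rabitanovi

"bitan" has last vowel 'a'. The stems whose last vowel is 'a' (dovazan → radovazanovi, nanvan → rananvanovi) add ra- … -ovi around the stem.
The other patterns: stems whose last vowel is 'o' add the prefix lu-; stems whose last vowel is 'i' add -im; stems whose last vowel is 'u' delete the last vowel and add -ori.
So bitan → rabitanovi.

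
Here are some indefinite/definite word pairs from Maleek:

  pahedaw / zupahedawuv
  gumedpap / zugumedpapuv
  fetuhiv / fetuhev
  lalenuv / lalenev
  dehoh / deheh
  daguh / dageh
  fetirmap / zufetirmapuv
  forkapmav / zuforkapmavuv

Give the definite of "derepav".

"derepav" has last vowel 'a'. The stems whose last vowel is 'a' (gumedpap → zugumedpapuv, forkapmav → zuforkapmavuv, fetirmap → zufetirmapuv) add zu- … -uv around the stem.
So derepav → zuderepavuv.

zuderepavuv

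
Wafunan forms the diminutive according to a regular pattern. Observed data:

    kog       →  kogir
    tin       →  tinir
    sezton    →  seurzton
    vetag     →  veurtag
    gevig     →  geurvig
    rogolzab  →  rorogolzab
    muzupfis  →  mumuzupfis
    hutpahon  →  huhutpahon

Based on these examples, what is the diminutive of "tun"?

tin and sezton both end in -n yet inflect differently (tinir, seurzton), so the final letter is not what conditions the rule; the number of vowels is.
"tun" has 1 vowel. The stems with 1 vowel (kog → kogir, tin → tinir) add -ir.
The other patterns: stems with 2 vowels insert -ur- after the first vowel; stems with 3 vowels repeat the first consonant+vowel as a prefix.
So tun → tunir.

tunir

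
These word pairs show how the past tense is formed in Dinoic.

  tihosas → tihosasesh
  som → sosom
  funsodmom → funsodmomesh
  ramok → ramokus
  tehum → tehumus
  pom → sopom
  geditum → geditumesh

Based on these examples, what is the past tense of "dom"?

sodom

"dom" has 1 vowel. The stems with 1 vowel (som → sosom, pom → sopom) add the prefix so-.
So dom → sodom.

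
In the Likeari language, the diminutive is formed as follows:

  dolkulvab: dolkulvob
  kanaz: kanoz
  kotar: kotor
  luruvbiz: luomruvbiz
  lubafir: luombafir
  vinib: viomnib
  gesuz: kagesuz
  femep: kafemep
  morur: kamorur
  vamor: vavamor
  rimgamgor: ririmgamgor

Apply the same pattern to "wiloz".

wiwiloz

kanaz and luruvbiz both end in -z yet inflect differently (kanoz, luomruvbiz), so the final letter is not what conditions the rule; the last vowel is.
"wiloz" has last vowel 'o'. The stems whose last vowel is 'o' (vamor → vavamor, rimgamgor → ririmgamgor) repeat the first consonant+vowel as a prefix.
The other patterns: stems whose last vowel is 'a' change the last vowel to 'o'; stems whose last vowel is 'i' insert -om- after the first vowel; stems whose last vowel is 'e' or 'u' add the prefix ka-.
So wiloz → wiwiloz.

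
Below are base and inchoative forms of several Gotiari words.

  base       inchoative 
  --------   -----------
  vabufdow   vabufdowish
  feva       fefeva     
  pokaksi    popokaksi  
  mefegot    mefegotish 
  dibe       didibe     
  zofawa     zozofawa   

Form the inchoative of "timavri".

"timavri" ends in a vowel. The stems ending in a vowel (pokaksi → popokaksi, zofawa → zozofawa, dibe → didibe) repeat the first consonant+vowel as a prefix.
The other pattern: stems ending in a consonant add -ish.
So timavri → titimavri.

titimavri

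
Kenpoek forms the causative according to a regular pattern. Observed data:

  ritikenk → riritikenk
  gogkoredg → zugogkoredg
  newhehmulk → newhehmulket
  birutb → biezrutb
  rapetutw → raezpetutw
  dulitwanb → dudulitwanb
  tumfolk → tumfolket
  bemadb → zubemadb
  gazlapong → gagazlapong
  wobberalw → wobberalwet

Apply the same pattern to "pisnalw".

dulitwanb and birutb both end in -b yet inflect differently (dudulitwanb, biezrutb), so the final letter is not what conditions the rule; the second-to-last letter is.
"pisnalw" has second-to-last letter 'l'. The stems whose second-to-last letter is 'l' (tumfolk → tumfolket, wobberalw → wobberalwet, newhehmulk → newhehmulket) add -et.
So pisnalw → pisnalwet.

pisnalwet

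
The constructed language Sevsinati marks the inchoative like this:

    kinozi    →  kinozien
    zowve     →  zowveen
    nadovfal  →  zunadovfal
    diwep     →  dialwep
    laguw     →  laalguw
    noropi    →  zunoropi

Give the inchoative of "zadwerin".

zadwerinen

"zadwerin" begins with z-. The one such stem in the data (zowve → zowveen) adds -en, so the same rule applies.
The other patterns: stems beginning with n- add the prefix zu-; stems beginning with d- or l- insert -al- after the first vowel.
So zadwerin → zadwerinen.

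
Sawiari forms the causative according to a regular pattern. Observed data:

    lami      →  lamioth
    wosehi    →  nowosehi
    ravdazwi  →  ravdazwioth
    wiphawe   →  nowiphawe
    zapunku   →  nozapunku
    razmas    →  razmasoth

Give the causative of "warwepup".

nowarwepup

"warwepup" begins with w-. The stems beginning with w- (wiphawe → nowiphawe, wosehi → nowosehi) add the prefix no-.
The other pattern: stems beginning with l- or r- add -oth.
So warwepup → nowarwepup.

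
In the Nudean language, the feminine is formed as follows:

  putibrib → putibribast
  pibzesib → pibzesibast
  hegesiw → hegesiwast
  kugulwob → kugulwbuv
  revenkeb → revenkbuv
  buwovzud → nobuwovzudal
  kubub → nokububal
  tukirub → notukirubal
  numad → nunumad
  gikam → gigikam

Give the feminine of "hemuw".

nohemuwal

"hemuw" has last vowel 'u'. The stems whose last vowel is 'u' (buwovzud → nobuwovzudal, kubub → nokububal, tukirub → notukirubal) add no- … -al around the stem.
The other patterns: stems whose last vowel is 'i' add -ast; stems whose last vowel is 'e' or 'o' delete the last vowel and add -uv; stems whose last vowel is 'a' repeat the first consonant+vowel as a prefix.
So hemuw → nohemuwal.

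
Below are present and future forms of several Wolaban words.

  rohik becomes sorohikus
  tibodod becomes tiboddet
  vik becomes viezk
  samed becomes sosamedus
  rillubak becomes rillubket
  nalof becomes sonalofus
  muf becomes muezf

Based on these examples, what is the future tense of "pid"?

piezd

"pid" has 1 vowel. The stems with 1 vowel (vik → viezk, muf → muezf) insert -ez- after the first vowel.
So pid → piezd.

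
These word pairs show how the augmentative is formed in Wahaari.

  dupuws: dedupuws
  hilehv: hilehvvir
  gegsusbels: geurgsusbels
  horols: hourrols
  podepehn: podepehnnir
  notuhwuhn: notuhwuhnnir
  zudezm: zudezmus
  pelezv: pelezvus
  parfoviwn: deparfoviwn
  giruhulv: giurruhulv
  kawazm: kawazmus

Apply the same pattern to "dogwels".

dourgwels

hilehv and giruhulv both end in -v yet inflect differently (hilehvvir, giurruhulv), so the final letter is not what conditions the rule; the second-to-last letter is.
"dogwels" has second-to-last letter 'l'. The stems whose second-to-last letter is 'l' (gegsusbels → geurgsusbels, horols → hourrols, giruhulv → giurruhulv) insert -ur- after the first vowel.
The other patterns: stems whose second-to-last letter is 'h' double the final consonant and add -ir; stems whose second-to-last letter is 'z' add -us; stems whose second-to-last letter is 'w' add the prefix de-.
So dogwels → dourgwels.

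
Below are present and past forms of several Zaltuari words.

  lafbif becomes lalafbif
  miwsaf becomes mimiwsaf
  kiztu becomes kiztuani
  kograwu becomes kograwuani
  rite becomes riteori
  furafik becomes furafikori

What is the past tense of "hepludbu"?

hepludbuani

"hepludbu" ends in -u. The stems ending in -u (kiztu → kiztuani, kograwu → kograwuani) add -ani.
So hepludbu → hepludbuani.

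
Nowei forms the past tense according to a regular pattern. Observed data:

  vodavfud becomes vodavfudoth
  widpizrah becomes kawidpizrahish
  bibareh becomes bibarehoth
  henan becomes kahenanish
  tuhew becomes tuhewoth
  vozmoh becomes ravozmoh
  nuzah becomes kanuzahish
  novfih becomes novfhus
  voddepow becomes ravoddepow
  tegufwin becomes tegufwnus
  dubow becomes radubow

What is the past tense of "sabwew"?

sabwewoth

"sabwew" has last vowel 'e'. The stems whose last vowel is 'e' (tuhew → tuhewoth, bibareh → bibarehoth) add -oth.
So sabwew → sabwewoth.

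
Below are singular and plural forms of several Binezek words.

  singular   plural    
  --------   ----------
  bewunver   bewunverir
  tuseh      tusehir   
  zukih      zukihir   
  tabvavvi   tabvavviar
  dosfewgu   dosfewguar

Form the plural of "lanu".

"lanu" ends in a vowel. The stems ending in a vowel (tabvavvi → tabvavviar, dosfewgu → dosfewguar) add -ar.
The other pattern: stems ending in a consonant add -ir.
So lanu → lanuar.

lanuar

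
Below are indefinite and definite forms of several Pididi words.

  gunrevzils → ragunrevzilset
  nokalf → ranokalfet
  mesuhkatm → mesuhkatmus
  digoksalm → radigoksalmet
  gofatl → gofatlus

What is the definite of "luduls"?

mesuhkatm and digoksalm both end in -m yet inflect differently (mesuhkatmus, radigoksalmet), so the final letter is not what conditions the rule; the second-to-last letter is.
"luduls" has second-to-last letter 'l'. The stems whose second-to-last letter is 'l' (digoksalm → radigoksalmet, gunrevzils → ragunrevzilset, nokalf → ranokalfet) add ra- … -et around the stem.
The other pattern: stems whose second-to-last letter is 't' add -us.
So luduls → raludulset.

raludulset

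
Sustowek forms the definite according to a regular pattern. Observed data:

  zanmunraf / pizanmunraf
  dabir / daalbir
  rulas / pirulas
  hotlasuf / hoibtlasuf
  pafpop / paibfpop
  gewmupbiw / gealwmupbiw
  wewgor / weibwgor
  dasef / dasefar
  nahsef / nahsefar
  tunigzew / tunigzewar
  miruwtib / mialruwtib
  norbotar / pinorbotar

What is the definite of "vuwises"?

vuwisesar

gewmupbiw and tunigzew both end in -w yet inflect differently (gealwmupbiw, tunigzewar), so the final letter is not what conditions the rule; the last vowel is.
"vuwises" has last vowel 'e'. The stems whose last vowel is 'e' (nahsef → nahsefar, tunigzew → tunigzewar, dasef → dasefar) add -ar.
The other patterns: stems whose last vowel is 'i' insert -al- after the first vowel; stems whose last vowel is 'a' add the prefix pi-; stems whose last vowel is 'o' or 'u' insert -ib- after the first vowel.
So vuwises → vuwisesar.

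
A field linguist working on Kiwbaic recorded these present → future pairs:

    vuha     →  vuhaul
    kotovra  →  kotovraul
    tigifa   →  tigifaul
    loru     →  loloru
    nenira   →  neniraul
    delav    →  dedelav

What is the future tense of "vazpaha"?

vazpahaul

vuha and delav both have last vowel 'a' yet inflect differently (vuhaul, dedelav), so the last vowel is not what conditions the rule; the final letter is.
"vazpaha" ends in -a. The stems ending in -a (vuha → vuhaul, tigifa → tigifaul, kotovra → kotovraul) add -ul.
The other pattern: stems ending in -u or -v repeat the first consonant+vowel as a prefix.
So vazpaha → vazpahaul.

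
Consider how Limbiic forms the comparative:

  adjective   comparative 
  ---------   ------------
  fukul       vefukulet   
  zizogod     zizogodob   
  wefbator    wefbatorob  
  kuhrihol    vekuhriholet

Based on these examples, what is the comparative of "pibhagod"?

pibhagodob

"pibhagod" ends in -d. The one such stem in the data (zizogod → zizogodob) adds -ob, so the same rule applies.
The other pattern: stems ending in -l add ve- … -et around the stem.
So pibhagod → pibhagodob.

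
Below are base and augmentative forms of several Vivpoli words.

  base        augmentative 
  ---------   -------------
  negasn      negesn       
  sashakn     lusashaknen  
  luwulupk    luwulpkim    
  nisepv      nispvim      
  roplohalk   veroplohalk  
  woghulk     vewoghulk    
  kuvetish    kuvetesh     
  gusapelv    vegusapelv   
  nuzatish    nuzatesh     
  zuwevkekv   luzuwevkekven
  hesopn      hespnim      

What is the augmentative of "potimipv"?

woghulk and luwulupk both end in -k yet inflect differently (vewoghulk, luwulpkim), so the final letter is not what conditions the rule; the second-to-last letter is.
"potimipv" has second-to-last letter 'p'. The stems whose second-to-last letter is 'p' (luwulupk → luwulpkim, nisepv → nispvim, hesopn → hespnim) delete the last vowel and add -im.
The other patterns: stems whose second-to-last letter is 'l' add the prefix ve-; stems whose second-to-last letter is 's' change the last vowel to 'e'; stems whose second-to-last letter is 'k' add lu- … -en around the stem.
So potimipv → potimpvim.

potimpvim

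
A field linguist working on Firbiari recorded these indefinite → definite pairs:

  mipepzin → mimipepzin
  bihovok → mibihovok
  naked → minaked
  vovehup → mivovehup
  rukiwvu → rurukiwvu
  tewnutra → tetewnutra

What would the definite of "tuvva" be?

tutuvva

vovehup and rukiwvu both have last vowel 'u' yet inflect differently (mivovehup, rurukiwvu), so the last vowel is not what conditions the rule; whether the stem ends in a vowel or a consonant is.
"tuvva" ends in a vowel. The stems ending in a vowel (rukiwvu → rurukiwvu, tewnutra → tetewnutra) repeat the first consonant+vowel as a prefix.
So tuvva → tutuvva.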